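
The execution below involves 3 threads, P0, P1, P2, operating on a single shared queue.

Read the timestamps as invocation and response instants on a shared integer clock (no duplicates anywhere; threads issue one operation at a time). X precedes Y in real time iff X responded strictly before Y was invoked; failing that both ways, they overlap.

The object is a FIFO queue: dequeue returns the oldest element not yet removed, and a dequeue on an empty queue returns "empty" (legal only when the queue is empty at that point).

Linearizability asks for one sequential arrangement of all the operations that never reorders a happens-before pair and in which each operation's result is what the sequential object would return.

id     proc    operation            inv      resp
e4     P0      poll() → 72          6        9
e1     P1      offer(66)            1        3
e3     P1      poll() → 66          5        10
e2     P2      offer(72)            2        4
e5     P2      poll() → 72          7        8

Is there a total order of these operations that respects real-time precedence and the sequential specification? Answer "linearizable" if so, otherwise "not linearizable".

through event 8 a valid linearization exists; event 9 (e4 responding at time 9) ends that
every one of the 4 real-time-consistent orders over 4 completed queue ops fails the sequential spec
include/drop combinations of the 1 pending operation (e3) were all tried; none helps
sample order e1, e2, e4, e5 (pending dropped) stalls at step 3 — e4 poll() → 72 has no legal effect
sample order e1, e2, e5, e4 (pending dropped) stalls at step 3 — e5 poll() → 72 has no legal effect

not linearizable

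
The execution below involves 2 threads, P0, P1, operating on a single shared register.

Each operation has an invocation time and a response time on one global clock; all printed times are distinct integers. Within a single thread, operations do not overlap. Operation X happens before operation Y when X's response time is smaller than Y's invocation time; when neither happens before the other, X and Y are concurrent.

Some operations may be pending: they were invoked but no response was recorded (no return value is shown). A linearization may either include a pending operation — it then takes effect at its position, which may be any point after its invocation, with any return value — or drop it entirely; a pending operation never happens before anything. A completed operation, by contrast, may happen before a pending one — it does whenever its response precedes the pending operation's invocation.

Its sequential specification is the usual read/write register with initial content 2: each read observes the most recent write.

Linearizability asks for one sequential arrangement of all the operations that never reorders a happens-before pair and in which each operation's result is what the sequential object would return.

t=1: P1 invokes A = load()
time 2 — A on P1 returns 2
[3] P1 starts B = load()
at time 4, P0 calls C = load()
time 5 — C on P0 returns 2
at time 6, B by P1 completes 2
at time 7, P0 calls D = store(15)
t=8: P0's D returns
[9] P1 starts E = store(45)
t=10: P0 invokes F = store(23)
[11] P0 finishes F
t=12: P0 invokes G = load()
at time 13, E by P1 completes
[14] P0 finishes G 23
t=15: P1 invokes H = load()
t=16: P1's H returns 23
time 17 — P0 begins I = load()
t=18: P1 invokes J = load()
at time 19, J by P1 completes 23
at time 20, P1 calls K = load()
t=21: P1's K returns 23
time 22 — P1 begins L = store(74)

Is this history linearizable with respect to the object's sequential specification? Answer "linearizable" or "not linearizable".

linearizable

witness order: A, B, C, D, E, F, G, H, I, J, K
1. A load() → 2, leaving value 2
2. B load() → 2, leaving value 2
3. C load() → 2, leaving value 2
4. D store(15), leaving value 15
5. E store(45), leaving value 45
6. F store(23), leaving value 23
7. G load() → 23, leaving value 23
8. H load() → 23, leaving value 23
9. I load() (pending, included), leaving value 23
10. J load() → 23, leaving value 23
11. K load() → 23, leaving value 23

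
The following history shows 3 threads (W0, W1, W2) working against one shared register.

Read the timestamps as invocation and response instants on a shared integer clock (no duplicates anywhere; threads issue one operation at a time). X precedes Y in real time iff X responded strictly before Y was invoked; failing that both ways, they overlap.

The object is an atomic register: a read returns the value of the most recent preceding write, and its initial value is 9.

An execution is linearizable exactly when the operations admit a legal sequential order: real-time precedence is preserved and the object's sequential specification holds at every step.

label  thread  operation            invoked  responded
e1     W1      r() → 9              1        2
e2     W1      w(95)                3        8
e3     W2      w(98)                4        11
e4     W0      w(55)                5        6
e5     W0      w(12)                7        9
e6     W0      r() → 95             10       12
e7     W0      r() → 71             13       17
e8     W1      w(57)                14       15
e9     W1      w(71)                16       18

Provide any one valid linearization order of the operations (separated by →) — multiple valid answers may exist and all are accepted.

e1 → e3 → e4 → e5 → e2 → e6 → e8 → e9 → e7

1. e1 r() → 9, leaving value 9
2. e3 w(98), leaving value 98
3. e4 w(55), leaving value 55
4. e5 w(12), leaving value 12
5. e2 w(95), leaving value 95
6. e6 r() → 95, leaving value 95
7. e8 w(57), leaving value 57
8. e9 w(71), leaving value 71
9. e7 r() → 71, leaving value 71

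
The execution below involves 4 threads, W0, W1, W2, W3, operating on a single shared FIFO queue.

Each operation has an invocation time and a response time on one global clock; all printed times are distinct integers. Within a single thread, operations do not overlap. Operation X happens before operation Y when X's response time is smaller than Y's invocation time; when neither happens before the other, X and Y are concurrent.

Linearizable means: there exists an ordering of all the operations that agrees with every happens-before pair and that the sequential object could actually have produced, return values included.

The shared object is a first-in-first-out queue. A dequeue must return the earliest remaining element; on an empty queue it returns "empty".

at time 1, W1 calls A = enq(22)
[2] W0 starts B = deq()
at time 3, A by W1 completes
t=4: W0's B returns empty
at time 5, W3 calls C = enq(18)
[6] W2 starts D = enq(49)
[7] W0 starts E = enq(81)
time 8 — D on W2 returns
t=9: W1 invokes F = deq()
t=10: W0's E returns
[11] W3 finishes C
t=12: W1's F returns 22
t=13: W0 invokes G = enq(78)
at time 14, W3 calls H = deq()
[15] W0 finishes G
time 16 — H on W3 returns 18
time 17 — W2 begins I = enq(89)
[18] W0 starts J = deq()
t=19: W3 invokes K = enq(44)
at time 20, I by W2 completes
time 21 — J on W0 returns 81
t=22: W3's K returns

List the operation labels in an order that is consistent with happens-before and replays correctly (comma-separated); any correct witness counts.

1. B deq() → empty, leaving queue <>
2. A enq(22), leaving queue <22>
3. C enq(18), leaving queue <22,18>
4. E enq(81), leaving queue <22,18,81>
5. D enq(49), leaving queue <22,18,81,49>
6. F deq() → 22, leaving queue <18,81,49>
7. G enq(78), leaving queue <18,81,49,78>
8. H deq() → 18, leaving queue <81,49,78>
9. I enq(89), leaving queue <81,49,78,89>
10. J deq() → 81, leaving queue <49,78,89>
11. K enq(44), leaving queue <49,78,89,44>

B, A, C, E, D, F, G, H, I, J, K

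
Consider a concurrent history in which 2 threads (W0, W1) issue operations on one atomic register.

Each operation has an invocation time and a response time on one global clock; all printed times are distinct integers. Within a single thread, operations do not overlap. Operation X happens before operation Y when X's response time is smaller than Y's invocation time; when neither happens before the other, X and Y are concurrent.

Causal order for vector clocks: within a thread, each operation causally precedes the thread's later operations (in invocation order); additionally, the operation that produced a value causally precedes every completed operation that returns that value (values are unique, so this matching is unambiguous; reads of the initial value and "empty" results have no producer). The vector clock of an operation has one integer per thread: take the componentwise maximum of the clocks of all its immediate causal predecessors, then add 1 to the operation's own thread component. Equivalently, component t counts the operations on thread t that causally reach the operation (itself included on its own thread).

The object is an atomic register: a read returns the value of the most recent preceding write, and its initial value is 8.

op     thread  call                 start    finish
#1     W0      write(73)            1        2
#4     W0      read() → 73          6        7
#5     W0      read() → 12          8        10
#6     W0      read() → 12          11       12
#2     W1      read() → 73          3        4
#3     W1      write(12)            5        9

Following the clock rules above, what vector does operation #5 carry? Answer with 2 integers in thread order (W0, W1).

(3, 2)

#1 (invocation 1): nothing precedes it; W0's component alone gives (1, 0)
invoked at 3, #2 merges VC(#1)=(1, 0) and bumps W1's slot → (1, 1)
invoked at 6, #4 merges VC(#1)=(1, 0) and bumps W0's slot → (2, 0)
invoked at 5, #3 merges VC(#2)=(1, 1) and bumps W1's slot → (1, 2)
invoked at 8, #5 merges VC(#3)=(1, 2), VC(#4)=(2, 0) and bumps W0's slot → (3, 2)
invoked at 11, #6 merges VC(#3)=(1, 2), VC(#5)=(3, 2) and bumps W0's slot → (4, 2)
target: VC(#5) = (3, 2)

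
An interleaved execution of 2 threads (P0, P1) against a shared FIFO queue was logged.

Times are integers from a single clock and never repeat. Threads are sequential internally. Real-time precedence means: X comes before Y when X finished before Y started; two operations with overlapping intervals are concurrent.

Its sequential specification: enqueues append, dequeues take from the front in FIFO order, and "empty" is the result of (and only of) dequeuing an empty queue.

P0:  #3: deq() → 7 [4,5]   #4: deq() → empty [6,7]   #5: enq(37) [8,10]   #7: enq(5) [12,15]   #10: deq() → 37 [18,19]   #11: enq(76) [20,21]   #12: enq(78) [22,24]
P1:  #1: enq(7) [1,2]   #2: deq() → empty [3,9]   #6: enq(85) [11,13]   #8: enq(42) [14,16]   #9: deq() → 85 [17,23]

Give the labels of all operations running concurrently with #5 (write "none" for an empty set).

concurrent with #5 ([8,10]): every op whose interval crosses 8..10
#1 [1,2]: before
#2 [3,9]: concurrent
#3 [4,5]: before
#4 [6,7]: before
#6 [11,13]: after
#7 [12,15]: after
#8 [14,16]: after
#9 [17,23]: after
#10 [18,19]: after
#11 [20,21]: after
#12 [22,24]: after

#2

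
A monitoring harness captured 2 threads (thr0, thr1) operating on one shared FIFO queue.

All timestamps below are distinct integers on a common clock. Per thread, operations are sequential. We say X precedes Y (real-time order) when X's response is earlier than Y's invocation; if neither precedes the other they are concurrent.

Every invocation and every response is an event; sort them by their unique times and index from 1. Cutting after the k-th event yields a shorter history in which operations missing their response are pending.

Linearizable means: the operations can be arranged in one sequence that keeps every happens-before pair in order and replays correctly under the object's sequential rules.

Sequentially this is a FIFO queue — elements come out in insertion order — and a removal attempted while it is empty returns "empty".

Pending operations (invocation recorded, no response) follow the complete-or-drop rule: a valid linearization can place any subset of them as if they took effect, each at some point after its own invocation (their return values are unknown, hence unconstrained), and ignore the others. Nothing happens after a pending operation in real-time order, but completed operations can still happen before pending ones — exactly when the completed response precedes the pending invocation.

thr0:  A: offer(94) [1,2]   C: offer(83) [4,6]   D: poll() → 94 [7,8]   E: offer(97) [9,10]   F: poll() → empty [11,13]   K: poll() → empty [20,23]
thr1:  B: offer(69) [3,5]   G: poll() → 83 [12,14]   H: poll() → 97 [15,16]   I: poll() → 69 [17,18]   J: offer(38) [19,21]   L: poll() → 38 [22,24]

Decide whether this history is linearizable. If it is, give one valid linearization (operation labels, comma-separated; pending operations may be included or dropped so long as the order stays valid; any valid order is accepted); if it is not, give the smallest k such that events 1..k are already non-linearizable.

cut after 12 events: linearizable; cut after 13 events (F responds, time 13): not linearizable
checked exhaustively: 2 real-time-consistent orders of 6 completed operations, zero legal FIFO queue replays
no escape via the 1 pending operation (G): every completion choice fails
one such order, A, B, C, D, E, F (pending dropped), breaks at step 6 where F poll() → empty is illegal
one such order, A, C, B, D, E, F (pending dropped), breaks at step 6 where F poll() → empty is illegal

not linearizable — minimal violating prefix: 13 events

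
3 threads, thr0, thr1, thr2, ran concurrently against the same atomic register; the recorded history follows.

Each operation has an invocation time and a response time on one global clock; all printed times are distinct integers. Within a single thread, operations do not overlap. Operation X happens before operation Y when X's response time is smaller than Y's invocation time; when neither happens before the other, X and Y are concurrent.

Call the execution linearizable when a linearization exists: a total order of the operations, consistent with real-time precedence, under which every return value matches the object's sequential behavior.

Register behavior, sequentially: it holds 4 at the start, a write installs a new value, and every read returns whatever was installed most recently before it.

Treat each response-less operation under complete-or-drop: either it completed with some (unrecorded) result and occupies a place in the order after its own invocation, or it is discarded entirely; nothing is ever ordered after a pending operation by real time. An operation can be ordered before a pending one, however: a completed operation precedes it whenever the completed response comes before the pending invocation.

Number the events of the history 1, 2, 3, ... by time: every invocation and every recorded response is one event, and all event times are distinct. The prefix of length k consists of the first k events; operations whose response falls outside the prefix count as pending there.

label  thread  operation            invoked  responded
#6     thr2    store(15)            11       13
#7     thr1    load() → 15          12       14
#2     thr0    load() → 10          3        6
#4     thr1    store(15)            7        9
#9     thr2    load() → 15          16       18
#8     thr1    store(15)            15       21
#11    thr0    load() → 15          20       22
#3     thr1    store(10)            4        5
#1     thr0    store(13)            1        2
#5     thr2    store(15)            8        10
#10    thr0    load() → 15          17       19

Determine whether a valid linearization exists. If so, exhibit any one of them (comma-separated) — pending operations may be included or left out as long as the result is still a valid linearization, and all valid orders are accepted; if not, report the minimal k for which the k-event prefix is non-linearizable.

1. #1 store(13), leaving value 13
2. #3 store(10), leaving value 10
3. #2 load() → 10, leaving value 10
4. #4 store(15), leaving value 15
5. #5 store(15), leaving value 15
6. #6 store(15), leaving value 15
7. #7 load() → 15, leaving value 15
8. #8 store(15), leaving value 15
9. #9 load() → 15, leaving value 15
10. #10 load() → 15, leaving value 15
11. #11 load() → 15, leaving value 15

linearizable — witness: #1, #3, #2, #4, #5, #6, #7, #8, #9, #10, #11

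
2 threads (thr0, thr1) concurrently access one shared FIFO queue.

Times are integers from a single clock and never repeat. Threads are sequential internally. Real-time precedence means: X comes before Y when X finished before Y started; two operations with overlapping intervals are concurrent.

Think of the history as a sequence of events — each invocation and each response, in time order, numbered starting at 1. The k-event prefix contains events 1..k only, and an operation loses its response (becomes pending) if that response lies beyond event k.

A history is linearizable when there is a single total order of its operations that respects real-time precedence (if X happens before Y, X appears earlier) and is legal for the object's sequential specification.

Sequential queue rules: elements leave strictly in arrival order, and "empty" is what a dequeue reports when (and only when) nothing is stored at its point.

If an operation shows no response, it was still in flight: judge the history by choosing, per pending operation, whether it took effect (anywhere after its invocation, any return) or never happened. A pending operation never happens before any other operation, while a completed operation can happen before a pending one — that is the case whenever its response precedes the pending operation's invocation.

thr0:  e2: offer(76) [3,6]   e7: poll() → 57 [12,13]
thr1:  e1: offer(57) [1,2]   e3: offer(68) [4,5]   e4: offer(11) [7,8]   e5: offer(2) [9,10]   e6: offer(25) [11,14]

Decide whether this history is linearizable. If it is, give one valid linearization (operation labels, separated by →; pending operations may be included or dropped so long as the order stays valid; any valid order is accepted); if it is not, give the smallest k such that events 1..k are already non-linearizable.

linearizable — witness: e1 → e2 → e3 → e4 → e5 → e6 → e7

step 1: e1 offer(57) — queue <57>
step 2: e2 offer(76) — queue <57,76>
step 3: e3 offer(68) — queue <57,76,68>
step 4: e4 offer(11) — queue <57,76,68,11>
step 5: e5 offer(2) — queue <57,76,68,11,2>
step 6: e6 offer(25) — queue <57,76,68,11,2,25>
step 7: e7 poll() → 57 — queue <76,68,11,2,25>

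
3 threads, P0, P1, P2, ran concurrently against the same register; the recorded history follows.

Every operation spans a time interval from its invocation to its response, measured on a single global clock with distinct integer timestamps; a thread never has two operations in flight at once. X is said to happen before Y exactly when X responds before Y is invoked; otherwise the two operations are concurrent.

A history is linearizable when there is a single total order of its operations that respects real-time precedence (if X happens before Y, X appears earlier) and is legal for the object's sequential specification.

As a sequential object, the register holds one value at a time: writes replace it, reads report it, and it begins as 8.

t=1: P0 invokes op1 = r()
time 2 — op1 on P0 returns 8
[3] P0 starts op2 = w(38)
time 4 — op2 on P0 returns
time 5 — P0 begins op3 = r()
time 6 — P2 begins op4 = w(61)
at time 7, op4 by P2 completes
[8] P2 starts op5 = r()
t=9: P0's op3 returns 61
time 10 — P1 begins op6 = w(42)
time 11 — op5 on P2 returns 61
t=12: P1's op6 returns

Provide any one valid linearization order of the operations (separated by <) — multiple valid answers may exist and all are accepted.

1. op1 r() → 8, leaving value 8
2. op2 w(38), leaving value 38
3. op4 w(61), leaving value 61
4. op3 r() → 61, leaving value 61
5. op5 r() → 61, leaving value 61
6. op6 w(42), leaving value 42

op1 < op2 < op4 < op3 < op5 < op6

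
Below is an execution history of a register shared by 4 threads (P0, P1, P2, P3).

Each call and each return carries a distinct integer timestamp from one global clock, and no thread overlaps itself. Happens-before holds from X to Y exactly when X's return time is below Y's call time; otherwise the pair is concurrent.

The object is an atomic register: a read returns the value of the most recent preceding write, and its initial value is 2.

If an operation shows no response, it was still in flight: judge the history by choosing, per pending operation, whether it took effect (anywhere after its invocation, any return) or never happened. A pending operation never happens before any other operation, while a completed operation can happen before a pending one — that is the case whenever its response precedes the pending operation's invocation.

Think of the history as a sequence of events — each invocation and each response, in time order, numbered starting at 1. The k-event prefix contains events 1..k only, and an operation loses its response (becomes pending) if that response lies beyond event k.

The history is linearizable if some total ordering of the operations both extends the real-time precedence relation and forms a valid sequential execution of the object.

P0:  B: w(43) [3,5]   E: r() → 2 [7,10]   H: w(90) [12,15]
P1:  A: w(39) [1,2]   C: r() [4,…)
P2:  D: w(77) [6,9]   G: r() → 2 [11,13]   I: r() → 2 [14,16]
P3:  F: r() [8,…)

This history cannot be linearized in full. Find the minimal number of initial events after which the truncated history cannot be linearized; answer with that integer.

10

events 1..9 are still linearizable — one witness is A, B, C, D:
after step 1 (A w(39)): value 39
after step 2 (B w(43)): value 43
after step 3 (C r() (pending, included)): value 43
after step 4 (D w(77)): value 77
include event 10 — E responding at 10 — and every candidate order breaks
no completion choice of the 2 pending operations (C, F) rescues it — every subset was tried
sample order A, B, D, E (pending dropped) stalls at step 4 — E r() → 2 has no legal effect
sample order A, B, E, D (pending dropped) stalls at step 3 — E r() → 2 has no legal effect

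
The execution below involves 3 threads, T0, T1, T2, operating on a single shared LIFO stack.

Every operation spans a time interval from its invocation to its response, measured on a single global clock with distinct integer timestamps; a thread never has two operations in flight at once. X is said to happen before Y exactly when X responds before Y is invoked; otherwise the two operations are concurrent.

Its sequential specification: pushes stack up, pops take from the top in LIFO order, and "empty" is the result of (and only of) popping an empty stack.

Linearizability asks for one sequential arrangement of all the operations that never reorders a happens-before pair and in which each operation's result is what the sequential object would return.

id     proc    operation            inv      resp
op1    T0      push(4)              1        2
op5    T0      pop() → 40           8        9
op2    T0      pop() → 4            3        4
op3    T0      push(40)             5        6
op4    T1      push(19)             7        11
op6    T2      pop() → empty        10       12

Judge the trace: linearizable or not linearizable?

linearizable

a witness: op1, op2, op3, op5, op6, op4
1. op1 push(4), leaving stack <4>
2. op2 pop() → 4, leaving stack <>
3. op3 push(40), leaving stack <40>
4. op5 pop() → 40, leaving stack <>
5. op6 pop() → empty, leaving stack <>
6. op4 push(19), leaving stack <19>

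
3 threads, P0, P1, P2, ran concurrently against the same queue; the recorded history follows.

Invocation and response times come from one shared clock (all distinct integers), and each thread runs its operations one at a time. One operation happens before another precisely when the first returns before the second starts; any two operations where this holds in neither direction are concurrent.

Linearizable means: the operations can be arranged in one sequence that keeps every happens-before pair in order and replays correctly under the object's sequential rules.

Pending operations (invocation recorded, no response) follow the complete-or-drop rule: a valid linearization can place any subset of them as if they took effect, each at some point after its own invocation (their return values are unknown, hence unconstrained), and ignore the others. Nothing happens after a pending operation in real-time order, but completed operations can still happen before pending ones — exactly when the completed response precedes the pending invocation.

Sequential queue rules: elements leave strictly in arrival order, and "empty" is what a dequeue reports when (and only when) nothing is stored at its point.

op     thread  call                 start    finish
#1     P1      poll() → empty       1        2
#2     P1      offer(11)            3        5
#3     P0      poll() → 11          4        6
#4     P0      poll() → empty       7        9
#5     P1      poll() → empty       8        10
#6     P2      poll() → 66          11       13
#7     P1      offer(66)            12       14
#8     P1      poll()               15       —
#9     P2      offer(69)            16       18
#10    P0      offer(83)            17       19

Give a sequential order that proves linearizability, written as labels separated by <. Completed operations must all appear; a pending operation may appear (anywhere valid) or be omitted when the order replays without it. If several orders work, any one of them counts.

after step 1 (#1 poll() → empty): queue <>
after step 2 (#2 offer(11)): queue <11>
after step 3 (#3 poll() → 11): queue <>
after step 4 (#4 poll() → empty): queue <>
after step 5 (#5 poll() → empty): queue <>
after step 6 (#7 offer(66)): queue <66>
after step 7 (#6 poll() → 66): queue <>
after step 8 (#8 poll() (pending, included)): queue <>
after step 9 (#9 offer(69)): queue <69>
after step 10 (#10 offer(83)): queue <69,83>

#1 < #2 < #3 < #4 < #5 < #7 < #6 < #8 < #9 < #10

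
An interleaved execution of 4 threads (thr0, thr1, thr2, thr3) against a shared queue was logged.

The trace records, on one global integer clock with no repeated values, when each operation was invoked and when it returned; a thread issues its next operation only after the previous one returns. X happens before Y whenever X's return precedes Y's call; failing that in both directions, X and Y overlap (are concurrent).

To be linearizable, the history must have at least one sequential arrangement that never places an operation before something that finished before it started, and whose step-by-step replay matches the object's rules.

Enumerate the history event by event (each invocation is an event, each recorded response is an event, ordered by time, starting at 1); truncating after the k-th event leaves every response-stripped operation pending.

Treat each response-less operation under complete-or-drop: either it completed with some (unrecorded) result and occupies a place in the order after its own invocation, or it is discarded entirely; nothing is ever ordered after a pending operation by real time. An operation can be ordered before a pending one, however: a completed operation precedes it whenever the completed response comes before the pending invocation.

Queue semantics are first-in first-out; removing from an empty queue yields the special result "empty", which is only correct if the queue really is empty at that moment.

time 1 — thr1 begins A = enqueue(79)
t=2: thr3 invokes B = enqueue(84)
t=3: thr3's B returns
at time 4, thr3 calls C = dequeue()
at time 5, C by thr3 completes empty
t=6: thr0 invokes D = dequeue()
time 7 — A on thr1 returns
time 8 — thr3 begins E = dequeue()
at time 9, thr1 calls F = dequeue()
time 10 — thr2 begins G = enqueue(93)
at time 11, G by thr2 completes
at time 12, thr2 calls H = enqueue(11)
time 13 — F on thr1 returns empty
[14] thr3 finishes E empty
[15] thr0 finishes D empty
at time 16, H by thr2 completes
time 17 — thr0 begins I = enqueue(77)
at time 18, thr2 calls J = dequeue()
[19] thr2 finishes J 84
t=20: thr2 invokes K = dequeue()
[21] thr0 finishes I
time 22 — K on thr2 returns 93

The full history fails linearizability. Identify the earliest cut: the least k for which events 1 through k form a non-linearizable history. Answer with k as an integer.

events 1..4 are linearizable; a witness order is A, B:
after step 1 (A enqueue(79) (pending, included)): queue <79>
after step 2 (B enqueue(84)): queue <79,84>
at event 5 (C's time-5 response) nothing linearizes any more
every completion of the 1 pending operation (A) was checked; none linearizes
e.g. B, C (pending dropped): illegal at step 2, since C dequeue() → empty cannot apply there

5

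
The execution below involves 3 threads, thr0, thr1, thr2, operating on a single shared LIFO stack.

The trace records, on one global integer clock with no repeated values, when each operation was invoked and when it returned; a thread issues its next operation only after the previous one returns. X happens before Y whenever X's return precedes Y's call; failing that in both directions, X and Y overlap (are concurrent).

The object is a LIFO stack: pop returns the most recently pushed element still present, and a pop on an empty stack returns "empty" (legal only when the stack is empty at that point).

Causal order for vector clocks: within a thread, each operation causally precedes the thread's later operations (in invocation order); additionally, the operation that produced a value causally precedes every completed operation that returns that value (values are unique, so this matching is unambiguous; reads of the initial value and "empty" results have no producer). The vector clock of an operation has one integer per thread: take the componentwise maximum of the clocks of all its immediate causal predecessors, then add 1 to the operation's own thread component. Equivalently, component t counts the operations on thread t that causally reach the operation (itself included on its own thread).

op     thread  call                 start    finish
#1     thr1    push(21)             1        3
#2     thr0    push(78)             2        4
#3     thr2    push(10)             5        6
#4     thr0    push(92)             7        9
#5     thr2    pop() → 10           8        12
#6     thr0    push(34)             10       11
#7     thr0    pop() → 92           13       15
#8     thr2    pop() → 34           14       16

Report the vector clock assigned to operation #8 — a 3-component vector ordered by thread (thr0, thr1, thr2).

#3 (invocation 5): nothing precedes it; thr2's component alone gives (0, 0, 1)
#1 (invocation 1): nothing precedes it; thr1's component alone gives (0, 1, 0)
#2 (invocation 2): nothing precedes it; thr0's component alone gives (1, 0, 0)
invoked at 8, #5 merges VC(#3)=(0, 0, 1) and bumps thr2's slot → (0, 0, 2)
invoked at 7, #4 merges VC(#2)=(1, 0, 0) and bumps thr0's slot → (2, 0, 0)
invoked at 10, #6 merges VC(#4)=(2, 0, 0) and bumps thr0's slot → (3, 0, 0)
invoked at 13, #7 merges VC(#4)=(2, 0, 0), VC(#6)=(3, 0, 0) and bumps thr0's slot → (4, 0, 0)
invoked at 14, #8 merges VC(#5)=(0, 0, 2), VC(#6)=(3, 0, 0) and bumps thr2's slot → (3, 0, 3)
target: VC(#8) = (3, 0, 3)

(3, 0, 3)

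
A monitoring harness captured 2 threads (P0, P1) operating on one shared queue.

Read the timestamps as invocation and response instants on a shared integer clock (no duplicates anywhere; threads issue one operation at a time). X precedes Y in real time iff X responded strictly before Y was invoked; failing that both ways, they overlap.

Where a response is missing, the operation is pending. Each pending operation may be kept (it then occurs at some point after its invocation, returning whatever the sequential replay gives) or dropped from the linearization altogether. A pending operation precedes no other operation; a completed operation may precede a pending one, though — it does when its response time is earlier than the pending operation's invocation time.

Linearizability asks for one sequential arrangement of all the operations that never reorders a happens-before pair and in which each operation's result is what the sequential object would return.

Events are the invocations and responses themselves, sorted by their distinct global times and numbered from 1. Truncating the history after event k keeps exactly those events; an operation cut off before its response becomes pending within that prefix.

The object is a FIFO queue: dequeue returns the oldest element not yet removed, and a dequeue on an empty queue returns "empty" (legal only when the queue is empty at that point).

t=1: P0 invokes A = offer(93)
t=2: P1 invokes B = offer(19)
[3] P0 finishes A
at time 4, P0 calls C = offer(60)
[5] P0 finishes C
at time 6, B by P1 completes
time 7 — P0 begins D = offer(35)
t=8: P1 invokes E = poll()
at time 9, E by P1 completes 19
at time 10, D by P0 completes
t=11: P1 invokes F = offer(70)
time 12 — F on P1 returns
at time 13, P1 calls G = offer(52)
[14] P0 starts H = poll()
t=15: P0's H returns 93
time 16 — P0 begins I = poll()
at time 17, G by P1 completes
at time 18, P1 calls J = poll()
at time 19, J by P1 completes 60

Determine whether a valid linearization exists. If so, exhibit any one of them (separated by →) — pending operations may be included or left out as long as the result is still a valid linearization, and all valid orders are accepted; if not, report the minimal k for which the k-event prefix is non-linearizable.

after step 1 (B offer(19)): queue <19>
after step 2 (A offer(93)): queue <19,93>
after step 3 (C offer(60)): queue <19,93,60>
after step 4 (D offer(35)): queue <19,93,60,35>
after step 5 (E poll() → 19): queue <93,60,35>
after step 6 (F offer(70)): queue <93,60,35,70>
after step 7 (G offer(52)): queue <93,60,35,70,52>
after step 8 (H poll() → 93): queue <60,35,70,52>
after step 9 (J poll() → 60): queue <35,70,52>

linearizable — witness: B → A → C → D → E → F → G → H → J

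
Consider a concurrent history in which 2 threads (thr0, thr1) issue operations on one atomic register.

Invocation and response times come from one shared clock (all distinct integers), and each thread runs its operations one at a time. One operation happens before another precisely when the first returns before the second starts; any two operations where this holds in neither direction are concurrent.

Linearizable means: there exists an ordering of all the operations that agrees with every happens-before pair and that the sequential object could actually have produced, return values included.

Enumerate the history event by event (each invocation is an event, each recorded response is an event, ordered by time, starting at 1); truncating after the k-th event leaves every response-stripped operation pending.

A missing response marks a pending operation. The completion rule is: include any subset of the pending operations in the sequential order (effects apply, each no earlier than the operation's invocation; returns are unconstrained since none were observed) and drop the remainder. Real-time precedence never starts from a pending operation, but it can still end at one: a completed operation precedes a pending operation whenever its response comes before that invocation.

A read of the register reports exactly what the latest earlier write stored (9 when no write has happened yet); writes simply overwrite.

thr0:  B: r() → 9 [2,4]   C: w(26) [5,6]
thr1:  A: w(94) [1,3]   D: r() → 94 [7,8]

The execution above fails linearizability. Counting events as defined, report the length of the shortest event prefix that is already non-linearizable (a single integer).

events 1..7 are linearizable; a witness order is B, A, C:
1. B r() → 9, leaving value 9
2. A w(94), leaving value 94
3. C w(26), leaving value 26
event 8 — D's response, time 8 — after it, nothing linearizes
for example A, B, C, D fails at step 2: B r() → 9 is not legal there
for example B, A, C, D fails at step 4: D r() → 94 is not legal there

8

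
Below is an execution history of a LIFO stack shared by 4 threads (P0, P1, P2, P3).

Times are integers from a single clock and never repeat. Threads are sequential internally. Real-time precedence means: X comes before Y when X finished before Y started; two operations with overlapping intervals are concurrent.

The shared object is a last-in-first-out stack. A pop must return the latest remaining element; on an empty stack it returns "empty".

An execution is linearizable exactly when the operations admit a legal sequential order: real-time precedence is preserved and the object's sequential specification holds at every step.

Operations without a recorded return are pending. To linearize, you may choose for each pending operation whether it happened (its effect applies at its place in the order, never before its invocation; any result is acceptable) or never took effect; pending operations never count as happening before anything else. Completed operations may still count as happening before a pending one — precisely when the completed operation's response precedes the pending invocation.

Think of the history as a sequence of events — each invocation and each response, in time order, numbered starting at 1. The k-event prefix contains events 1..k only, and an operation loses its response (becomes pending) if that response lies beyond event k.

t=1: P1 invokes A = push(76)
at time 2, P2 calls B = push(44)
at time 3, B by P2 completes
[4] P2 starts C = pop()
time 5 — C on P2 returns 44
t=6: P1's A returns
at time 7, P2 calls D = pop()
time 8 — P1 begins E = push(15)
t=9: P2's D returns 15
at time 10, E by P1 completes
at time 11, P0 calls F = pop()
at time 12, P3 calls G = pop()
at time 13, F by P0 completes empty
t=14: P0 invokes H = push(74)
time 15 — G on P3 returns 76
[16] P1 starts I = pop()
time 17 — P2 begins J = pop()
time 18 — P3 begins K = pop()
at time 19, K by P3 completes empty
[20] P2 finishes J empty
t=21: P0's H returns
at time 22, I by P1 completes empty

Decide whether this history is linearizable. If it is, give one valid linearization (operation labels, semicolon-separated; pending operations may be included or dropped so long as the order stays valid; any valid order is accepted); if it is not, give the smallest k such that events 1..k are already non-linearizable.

linearizable — witness: A; B; C; E; D; G; F; I; J; K; H

1. A push(76), leaving stack <76>
2. B push(44), leaving stack <76,44>
3. C pop() → 44, leaving stack <76>
4. E push(15), leaving stack <76,15>
5. D pop() → 15, leaving stack <76>
6. G pop() → 76, leaving stack <>
7. F pop() → empty, leaving stack <>
8. I pop() → empty, leaving stack <>
9. J pop() → empty, leaving stack <>
10. K pop() → empty, leaving stack <>
11. H push(74), leaving stack <74>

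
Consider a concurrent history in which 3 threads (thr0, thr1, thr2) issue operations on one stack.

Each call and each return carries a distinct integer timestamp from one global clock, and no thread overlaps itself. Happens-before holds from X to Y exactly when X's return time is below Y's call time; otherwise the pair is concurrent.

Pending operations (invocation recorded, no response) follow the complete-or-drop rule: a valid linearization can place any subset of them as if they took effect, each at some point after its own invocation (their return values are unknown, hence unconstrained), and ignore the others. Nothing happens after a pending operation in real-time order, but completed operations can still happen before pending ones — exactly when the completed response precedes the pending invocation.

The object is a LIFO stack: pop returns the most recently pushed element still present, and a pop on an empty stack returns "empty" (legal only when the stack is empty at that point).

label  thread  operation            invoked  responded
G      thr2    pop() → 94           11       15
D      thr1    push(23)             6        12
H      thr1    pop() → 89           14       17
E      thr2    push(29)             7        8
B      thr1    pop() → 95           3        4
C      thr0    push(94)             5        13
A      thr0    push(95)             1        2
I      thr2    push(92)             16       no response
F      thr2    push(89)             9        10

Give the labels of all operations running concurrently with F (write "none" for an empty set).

F spans [9,10]: anything still running between times 9 and 10 counts as concurrent
A [1,2]: before
B [3,4]: before
C [5,13]: concurrent
D [6,12]: concurrent
E [7,8]: before
G [11,15]: after
H [14,17]: after
I [16,…): after

C, D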